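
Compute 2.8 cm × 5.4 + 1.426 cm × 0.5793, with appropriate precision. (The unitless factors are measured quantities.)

2.8 × 5.4 = 15.12 → 15 cm (2 s.f., last digit at the 10^0 place).
1.426 × 0.5793 = 0.8260818 → 0.8261 cm (4 s.f., last digit at the 10^-4 place).
Sum: 15.9460818 cm; keep the coarser place, 10^0.
Result: 16 cm.

16 cm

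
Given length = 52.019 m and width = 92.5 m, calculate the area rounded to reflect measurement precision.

area = 52.019 m × 92.5 m = 4811.7575 m².
52.019 has 5 significant figures; 92.5 has 3.
Division/multiplication keeps the fewest: 3 significant figures.
Rounded: 4.81 × 10^3 m².

4.81 × 10^3 m²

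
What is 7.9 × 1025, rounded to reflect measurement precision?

7.9 × 1025 = 8097.5
Multiplication/division keeps the fewest significant figures: 7.9 → 2 s.f., 1025 → 4 s.f.; limit is 2.
Rounded to 2 significant figures: 8.1 × 10^3.

8.1 × 10^3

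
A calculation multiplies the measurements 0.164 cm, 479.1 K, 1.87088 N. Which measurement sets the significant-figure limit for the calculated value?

0.164 cm → 3 s.f.; 479.1 K → 4 s.f.; 1.87088 N → 6 s.f.
The fewest is 3 significant figures, from 0.164 cm.

0.164 cm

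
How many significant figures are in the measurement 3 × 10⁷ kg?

3 × 10⁷: in scientific notation every digit of the coefficient is significant.

1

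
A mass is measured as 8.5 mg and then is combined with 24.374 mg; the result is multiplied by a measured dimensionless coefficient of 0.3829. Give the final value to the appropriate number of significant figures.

12.6 mg

8.5 mg + 24.374 mg = 32.874 mg; the sum is limited to 1 decimal place (3 s.f.).
Carrying full precision, 32.874 × 0.3829 = 12.5874546 mg; 0.3829 has 4 s.f., so the result keeps min(3, 4) = 3 s.f.
Rounded to 3 significant figures: 12.6 mg.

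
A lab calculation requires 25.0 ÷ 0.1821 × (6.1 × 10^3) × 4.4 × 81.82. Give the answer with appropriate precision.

3.0 × 10^8

25.0 ÷ 0.1821 × (6.1 × 10^3) × 4.4 × 81.82 = 301489401.428…
Multiplication/division keeps the fewest significant figures: 25.0 → 3 s.f., 0.1821 → 4 s.f., 6.1 × 10^3 → 2 s.f., 4.4 → 2 s.f., 81.82 → 4 s.f.; limit is 2.
Rounded to 2 significant figures: 3.0 × 10^8.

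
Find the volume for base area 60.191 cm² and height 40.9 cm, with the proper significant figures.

volume = 60.191 cm² × 40.9 cm = 2461.8119 cm³.
60.191 has 5 significant figures; 40.9 has 3.
Division/multiplication keeps the fewest: 3 significant figures.
Rounded: 2.46 × 10^3 cm³.

2.46 × 10^3 cm³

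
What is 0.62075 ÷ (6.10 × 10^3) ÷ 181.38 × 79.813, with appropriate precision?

4.48 × 10^-5

0.62075 ÷ (6.10 × 10^3) ÷ 181.38 × 79.813 = 0.0000447786638956…
Multiplication/division keeps the fewest significant figures: 0.62075 → 5 s.f., 6.10 × 10^3 → 3 s.f., 181.38 → 5 s.f., 79.813 → 5 s.f.; limit is 3.
Rounded to 3 significant figures: 4.48 × 10^-5.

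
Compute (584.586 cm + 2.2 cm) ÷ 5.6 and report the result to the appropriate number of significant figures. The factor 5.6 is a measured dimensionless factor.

1.0 × 10^2 cm

584.586 cm + 2.2 cm = 586.786 cm; the sum is limited to 1 decimal place (4 s.f.).
Carrying full precision, 586.786 ÷ 5.6 = 104.783214286… cm; 5.6 has 2 s.f., so the result keeps min(4, 2) = 2 s.f.
Rounded to 2 significant figures: 1.0 × 10^2 cm.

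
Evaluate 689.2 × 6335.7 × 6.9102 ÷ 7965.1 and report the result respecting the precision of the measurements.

3788

689.2 × 6335.7 × 6.9102 ÷ 7965.1 = 3788.25546362…
Multiplication/division keeps the fewest significant figures: 689.2 → 4 s.f., 6335.7 → 5 s.f., 6.9102 → 5 s.f., 7965.1 → 5 s.f.; limit is 4.
Rounded to 4 significant figures: 3788.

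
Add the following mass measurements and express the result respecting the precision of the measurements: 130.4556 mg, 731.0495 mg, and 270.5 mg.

130.4556 mg + 731.0495 mg + 270.5 mg = 1132.0051 mg.
Addition/subtraction keeps the fewest decimal places: 130.4556 → 4 decimal places, 731.0495 → 4 decimal places, 270.5 → 1 decimal place; limit is 1.
Rounded to 1 decimal place: 1132.0 mg.

1132.0 mg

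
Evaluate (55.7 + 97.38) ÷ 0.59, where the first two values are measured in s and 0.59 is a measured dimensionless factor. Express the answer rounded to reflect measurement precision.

55.7 s + 97.38 s = 153.08 s; the sum is limited to 1 decimal place (4 s.f.).
Carrying full precision, 153.08 ÷ 0.59 = 259.457627119… s; 0.59 has 2 s.f., so the result keeps min(4, 2) = 2 s.f.
Rounded to 2 significant figures: 2.6 × 10^2 s.

2.6 × 10^2 s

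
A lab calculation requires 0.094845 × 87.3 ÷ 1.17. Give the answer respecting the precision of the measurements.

0.094845 × 87.3 ÷ 1.17 = 7.07689615385…
Multiplication/division keeps the fewest significant figures: 0.094845 → 5 s.f., 87.3 → 3 s.f., 1.17 → 3 s.f.; limit is 3.
Rounded to 3 significant figures: 7.08.

7.08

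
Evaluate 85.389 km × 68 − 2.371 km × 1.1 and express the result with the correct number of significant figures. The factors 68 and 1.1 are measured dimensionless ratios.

5.8 × 10³ km

85.389 × 68 = 5806.452 → 5.8 × 10³ km (2 s.f., last digit at the 10^2 place).
2.371 × 1.1 = 2.6081 → 2.6 km (2 s.f., last digit at the 10^-1 place).
Difference: 5803.8439 km; keep the coarser place, 10^2.
Result: 5.8 × 10³ km.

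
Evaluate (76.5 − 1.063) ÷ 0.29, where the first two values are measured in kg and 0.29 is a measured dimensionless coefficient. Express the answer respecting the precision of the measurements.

76.5 kg − 1.063 kg = 75.437 kg; the difference is limited to 1 decimal place (3 s.f.).
Carrying full precision, 75.437 ÷ 0.29 = 260.127586207… kg; 0.29 has 2 s.f., so the result keeps min(3, 2) = 2 s.f.
Rounded to 2 significant figures: 2.6 × 10² kg.

2.6 × 10² kg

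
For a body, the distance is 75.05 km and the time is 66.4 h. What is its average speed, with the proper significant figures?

1.13 km/h

average speed = 75.05 km ÷ 66.4 h = 1.13027108434… km/h.
75.05 has 4 significant figures; 66.4 has 3.
Division/multiplication keeps the fewest: 3 significant figures.
Rounded: 1.13 km/h.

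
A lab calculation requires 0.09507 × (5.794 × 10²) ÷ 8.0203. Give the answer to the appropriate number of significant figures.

6.868

0.09507 × (5.794 × 10²) ÷ 8.0203 = 6.86801715647…
Multiplication/division keeps the fewest significant figures: 0.09507 → 4 s.f., 5.794 × 10² → 4 s.f., 8.0203 → 5 s.f.; limit is 4.
Rounded to 4 significant figures: 6.868.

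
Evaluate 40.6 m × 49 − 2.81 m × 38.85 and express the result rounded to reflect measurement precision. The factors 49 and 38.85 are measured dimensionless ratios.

1.9 × 10³ m

40.6 × 49 = 1989.4 → 2.0 × 10³ m (2 s.f., last digit at the 10^2 place).
2.81 × 38.85 = 109.1685 → 109 m (3 s.f., last digit at the 10^0 place).
Difference: 1880.2315 m; keep the coarser place, 10^2.
Result: 1.9 × 10³ m.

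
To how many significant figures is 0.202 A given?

3

0.202: leading zeros are not significant; zeros between nonzero digits are significant.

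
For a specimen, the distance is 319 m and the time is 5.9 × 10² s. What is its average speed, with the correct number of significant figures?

average speed = 319 m ÷ 5.9 × 10² s = 0.540677966102… m/s.
319 has 3 significant figures; 5.9 × 10² has 2.
Division/multiplication keeps the fewest: 2 significant figures.
Rounded: 0.54 m/s.

0.54 m/s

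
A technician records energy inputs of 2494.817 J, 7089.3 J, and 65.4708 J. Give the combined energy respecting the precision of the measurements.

2494.817 J + 7089.3 J + 65.4708 J = 9649.5878 J.
Addition/subtraction keeps the fewest decimal places: 2494.817 → 3 decimal places, 7089.3 → 1 decimal place, 65.4708 → 4 decimal places; limit is 1.
Rounded to 1 decimal place: 9649.6 J.

9649.6 J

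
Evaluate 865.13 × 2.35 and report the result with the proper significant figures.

2.03 × 10³

865.13 × 2.35 = 2033.0555
Multiplication/division keeps the fewest significant figures: 865.13 → 5 s.f., 2.35 → 3 s.f.; limit is 3.
Rounded to 3 significant figures: 2.03 × 10³.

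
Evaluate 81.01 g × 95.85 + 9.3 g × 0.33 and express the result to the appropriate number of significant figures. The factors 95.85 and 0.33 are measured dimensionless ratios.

7768 g

81.01 × 95.85 = 7764.8085 → 7765 g (4 s.f., last digit at the 10^0 place).
9.3 × 0.33 = 3.069 → 3.1 g (2 s.f., last digit at the 10^-1 place).
Sum: 7767.8775 g; keep the coarser place, 10^0.
Result: 7768 g.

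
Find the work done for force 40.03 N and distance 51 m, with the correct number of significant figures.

2.0 × 10³ J

work done = 40.03 N × 51 m = 2041.53 J.
40.03 has 4 significant figures; 51 has 2.
Division/multiplication keeps the fewest: 2 significant figures.
Rounded: 2.0 × 10³ J.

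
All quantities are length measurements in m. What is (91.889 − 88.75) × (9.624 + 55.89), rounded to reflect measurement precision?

91.889 − 88.75 = 3.139, limited to 2 d.p. → 3 s.f.; 9.624 + 55.89 = 65.514, limited to 2 d.p. → 4 s.f.
Carrying full precision, 3.139 × 65.514 = 205.648446; keep min(3, 4) = 3 s.f.
Rounded to 3 significant figures: 206 m².

206 m²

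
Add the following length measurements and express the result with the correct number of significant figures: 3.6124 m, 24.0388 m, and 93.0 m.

3.6124 m + 24.0388 m + 93.0 m = 120.6512 m.
Addition/subtraction keeps the fewest decimal places: 3.6124 → 4 decimal places, 24.0388 → 4 decimal places, 93.0 → 1 decimal place; limit is 1.
Rounded to 1 decimal place: 120.7 m.

120.7 m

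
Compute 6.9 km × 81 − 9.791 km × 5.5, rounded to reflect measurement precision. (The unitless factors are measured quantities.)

6.9 × 81 = 558.9 → 5.6 × 10^2 km (2 s.f., last digit at the 10^1 place).
9.791 × 5.5 = 53.8505 → 54 km (2 s.f., last digit at the 10^0 place).
Difference: 505.0495 km; keep the coarser place, 10^1.
Result: 5.1 × 10^2 km.

5.1 × 10^2 km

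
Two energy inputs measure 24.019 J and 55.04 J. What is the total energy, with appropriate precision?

24.019 J + 55.04 J = 79.059 J.
Addition/subtraction keeps the fewest decimal places: 24.019 → 3 decimal places, 55.04 → 2 decimal places; limit is 2.
Rounded to 2 decimal places: 79.06 J.

79.06 J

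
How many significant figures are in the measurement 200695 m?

200695: zeros between nonzero digits are significant.

6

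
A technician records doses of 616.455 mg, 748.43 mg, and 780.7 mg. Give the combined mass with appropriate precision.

2145.6 mg

616.455 mg + 748.43 mg + 780.7 mg = 2145.585 mg.
Addition/subtraction keeps the fewest decimal places: 616.455 → 3 decimal places, 748.43 → 2 decimal places, 780.7 → 1 decimal place; limit is 1.
Rounded to 1 decimal place: 2145.6 mg.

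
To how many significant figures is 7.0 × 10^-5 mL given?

2

7.0 × 10^-5: in scientific notation every digit of the coefficient is significant.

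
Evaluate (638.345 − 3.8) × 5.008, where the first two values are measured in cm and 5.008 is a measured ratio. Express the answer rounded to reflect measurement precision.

638.345 cm − 3.8 cm = 634.545 cm; the difference is limited to 1 decimal place (4 s.f.).
Carrying full precision, 634.545 × 5.008 = 3177.80136 cm; 5.008 has 4 s.f., so the result keeps min(4, 4) = 4 s.f.
Rounded to 4 significant figures: 3.178 × 10^3 cm.

3.178 × 10^3 cm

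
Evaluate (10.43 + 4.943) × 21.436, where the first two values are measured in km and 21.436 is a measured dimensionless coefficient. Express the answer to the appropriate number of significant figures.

10.43 km + 4.943 km = 15.373 km; the sum is limited to 2 decimal places (4 s.f.).
Carrying full precision, 15.373 × 21.436 = 329.535628 km; 21.436 has 5 s.f., so the result keeps min(4, 5) = 4 s.f.
Rounded to 4 significant figures: 329.5 km.

329.5 km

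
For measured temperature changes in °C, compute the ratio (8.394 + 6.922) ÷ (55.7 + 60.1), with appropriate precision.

0.1323

8.394 + 6.922 = 15.316, limited to 3 d.p. → 5 s.f.; 55.7 + 60.1 = 115.8, limited to 1 d.p. → 4 s.f.
Carrying full precision, 15.316 ÷ 115.8 = 0.132262521589…; keep min(5, 4) = 4 s.f.
Rounded to 4 significant figures: 0.1323.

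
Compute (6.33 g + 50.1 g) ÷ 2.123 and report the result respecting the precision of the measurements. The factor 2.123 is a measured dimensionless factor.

6.33 g + 50.1 g = 56.43 g; the sum is limited to 1 decimal place (3 s.f.).
Carrying full precision, 56.43 ÷ 2.123 = 26.5803108808… g; 2.123 has 4 s.f., so the result keeps min(3, 4) = 3 s.f.
Rounded to 3 significant figures: 26.6 g.

26.6 g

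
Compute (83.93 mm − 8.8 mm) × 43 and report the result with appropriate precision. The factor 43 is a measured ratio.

83.93 mm − 8.8 mm = 75.13 mm; the difference is limited to 1 decimal place (3 s.f.).
Carrying full precision, 75.13 × 43 = 3230.59 mm; 43 has 2 s.f., so the result keeps min(3, 2) = 2 s.f.
Rounded to 2 significant figures: 3.2 × 10^3 mm.

3.2 × 10^3 mm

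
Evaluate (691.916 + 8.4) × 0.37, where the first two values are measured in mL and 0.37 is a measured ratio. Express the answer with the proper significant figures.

691.916 mL + 8.4 mL = 700.316 mL; the sum is limited to 1 decimal place (4 s.f.).
Carrying full precision, 700.316 × 0.37 = 259.11692 mL; 0.37 has 2 s.f., so the result keeps min(4, 2) = 2 s.f.
Rounded to 2 significant figures: 2.6 × 10² mL.

2.6 × 10² mL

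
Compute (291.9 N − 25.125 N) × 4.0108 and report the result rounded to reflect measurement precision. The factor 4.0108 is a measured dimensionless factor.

1070. N

291.9 N − 25.125 N = 266.775 N; the difference is limited to 1 decimal place (4 s.f.).
Carrying full precision, 266.775 × 4.0108 = 1069.98117 N; 4.0108 has 5 s.f., so the result keeps min(4, 5) = 4 s.f.
Rounded to 4 significant figures: 1070. N.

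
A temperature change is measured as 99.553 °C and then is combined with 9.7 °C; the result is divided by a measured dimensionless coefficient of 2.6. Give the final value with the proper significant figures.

99.553 °C + 9.7 °C = 109.253 °C; the sum is limited to 1 decimal place (4 s.f.).
Carrying full precision, 109.253 ÷ 2.6 = 42.0203846154… °C; 2.6 has 2 s.f., so the result keeps min(4, 2) = 2 s.f.
Rounded to 2 significant figures: 42 °C.

42 °C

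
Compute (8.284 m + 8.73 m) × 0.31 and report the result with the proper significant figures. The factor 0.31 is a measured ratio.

5.3 m

8.284 m + 8.73 m = 17.014 m; the sum is limited to 2 decimal places (4 s.f.).
Carrying full precision, 17.014 × 0.31 = 5.27434 m; 0.31 has 2 s.f., so the result keeps min(4, 2) = 2 s.f.
Rounded to 2 significant figures: 5.3 m.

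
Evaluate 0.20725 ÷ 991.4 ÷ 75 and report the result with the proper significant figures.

0.20725 ÷ 991.4 ÷ 75 = 0.00000278730414901…
Multiplication/division keeps the fewest significant figures: 0.20725 → 5 s.f., 991.4 → 4 s.f., 75 → 2 s.f.; limit is 2.
Rounded to 2 significant figures: 2.8 × 10^-6.

2.8 × 10^-6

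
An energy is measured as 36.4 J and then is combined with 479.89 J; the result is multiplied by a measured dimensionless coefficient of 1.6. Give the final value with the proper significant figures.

36.4 J + 479.89 J = 516.29 J; the sum is limited to 1 decimal place (4 s.f.).
Carrying full precision, 516.29 × 1.6 = 826.064 J; 1.6 has 2 s.f., so the result keeps min(4, 2) = 2 s.f.
Rounded to 2 significant figures: 8.3 × 10² J.

8.3 × 10² J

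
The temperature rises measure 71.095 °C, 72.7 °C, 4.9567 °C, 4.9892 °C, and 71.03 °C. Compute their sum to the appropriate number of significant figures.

224.8 °C

71.095 °C + 72.7 °C + 4.9567 °C + 4.9892 °C + 71.03 °C = 224.7709 °C.
Addition/subtraction keeps the fewest decimal places: 71.095 → 3 decimal places, 72.7 → 1 decimal place, 4.9567 → 4 decimal places, 4.9892 → 4 decimal places, 71.03 → 2 decimal places; limit is 1.
Rounded to 1 decimal place: 224.8 °C.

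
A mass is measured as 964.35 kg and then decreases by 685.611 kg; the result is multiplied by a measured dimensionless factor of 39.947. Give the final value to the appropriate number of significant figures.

11135 kg

964.35 kg − 685.611 kg = 278.739 kg; the difference is limited to 2 decimal places (5 s.f.).
Carrying full precision, 278.739 × 39.947 = 11134.786833 kg; 39.947 has 5 s.f., so the result keeps min(5, 5) = 5 s.f.
Rounded to 5 significant figures: 11135 kg.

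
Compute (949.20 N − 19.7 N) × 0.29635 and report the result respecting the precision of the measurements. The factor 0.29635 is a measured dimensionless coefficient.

275.5 N

949.20 N − 19.7 N = 929.50 N; the difference is limited to 1 decimal place (4 s.f.).
Carrying full precision, 929.50 × 0.29635 = 275.457325 N; 0.29635 has 5 s.f., so the result keeps min(4, 5) = 4 s.f.
Rounded to 4 significant figures: 275.5 N.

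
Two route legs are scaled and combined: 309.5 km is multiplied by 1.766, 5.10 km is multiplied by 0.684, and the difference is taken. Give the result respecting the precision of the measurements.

543.1 km

309.5 × 1.766 = 546.577 → 546.6 km (4 s.f., last digit at the 10^-1 place).
5.10 × 0.684 = 3.4884 → 3.49 km (3 s.f., last digit at the 10^-2 place).
Difference: 543.0886 km; keep the coarser place, 10^-1.
Result: 543.1 km.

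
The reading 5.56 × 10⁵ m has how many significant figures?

5.56 × 10⁵: in scientific notation every digit of the coefficient is significant.

3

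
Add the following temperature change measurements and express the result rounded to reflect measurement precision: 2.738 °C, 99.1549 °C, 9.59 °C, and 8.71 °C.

120.19 °C

2.738 °C + 99.1549 °C + 9.59 °C + 8.71 °C = 120.1929 °C.
Addition/subtraction keeps the fewest decimal places: 2.738 → 3 decimal places, 99.1549 → 4 decimal places, 9.59 → 2 decimal places, 8.71 → 2 decimal places; limit is 2.
Rounded to 2 decimal places: 120.19 °C.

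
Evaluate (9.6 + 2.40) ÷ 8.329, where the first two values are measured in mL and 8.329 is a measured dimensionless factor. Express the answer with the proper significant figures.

9.6 mL + 2.40 mL = 12.00 mL; the sum is limited to 1 decimal place (3 s.f.).
Carrying full precision, 12.00 ÷ 8.329 = 1.44074918958… mL; 8.329 has 4 s.f., so the result keeps min(3, 4) = 3 s.f.
Rounded to 3 significant figures: 1.44 mL.

1.44 mL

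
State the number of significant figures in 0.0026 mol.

2

0.0026: leading zeros are not significant.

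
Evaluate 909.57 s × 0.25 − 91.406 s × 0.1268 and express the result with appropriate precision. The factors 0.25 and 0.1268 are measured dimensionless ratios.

2.2 × 10^2 s

909.57 × 0.25 = 227.3925 → 2.3 × 10^2 s (2 s.f., last digit at the 10^1 place).
91.406 × 0.1268 = 11.5902808 → 11.59 s (4 s.f., last digit at the 10^-2 place).
Difference: 215.8022192 s; keep the coarser place, 10^1.
Result: 2.2 × 10^2 s.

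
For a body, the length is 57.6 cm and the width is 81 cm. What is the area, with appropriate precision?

area = 57.6 cm × 81 cm = 4665.6 cm².
57.6 has 3 significant figures; 81 has 2.
Division/multiplication keeps the fewest: 2 significant figures.
Rounded: 4.7 × 10³ cm².

4.7 × 10³ cm²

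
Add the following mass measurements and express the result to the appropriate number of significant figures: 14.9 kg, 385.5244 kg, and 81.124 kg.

4.815 × 10² kg

14.9 kg + 385.5244 kg + 81.124 kg = 481.5484 kg.
Addition/subtraction keeps the fewest decimal places: 14.9 → 1 decimal place, 385.5244 → 4 decimal places, 81.124 → 3 decimal places; limit is 1.
Rounded to 1 decimal place: 4.815 × 10² kg.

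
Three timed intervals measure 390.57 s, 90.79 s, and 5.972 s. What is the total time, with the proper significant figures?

390.57 s + 90.79 s + 5.972 s = 487.332 s.
Addition/subtraction keeps the fewest decimal places: 390.57 → 2 decimal places, 90.79 → 2 decimal places, 5.972 → 3 decimal places; limit is 2.
Rounded to 2 decimal places: 487.33 s.

487.33 s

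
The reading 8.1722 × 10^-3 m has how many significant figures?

8.1722 × 10^-3: in scientific notation every digit of the coefficient is significant.

5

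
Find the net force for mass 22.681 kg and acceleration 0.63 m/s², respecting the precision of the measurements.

14 N

net force = 22.681 kg × 0.63 m/s² = 14.28903 N.
22.681 has 5 significant figures; 0.63 has 2.
Division/multiplication keeps the fewest: 2 significant figures.
Rounded: 14 N.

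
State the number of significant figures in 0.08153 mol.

0.08153: leading zeros are not significant.

4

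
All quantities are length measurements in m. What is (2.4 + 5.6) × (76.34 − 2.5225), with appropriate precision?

5.9 × 10² m²

2.4 + 5.6 = 8.0, limited to 1 d.p. → 2 s.f.; 76.34 − 2.5225 = 73.8175, limited to 2 d.p. → 4 s.f.
Carrying full precision, 8.0 × 73.8175 = 590.54; keep min(2, 4) = 2 s.f.
Rounded to 2 significant figures: 5.9 × 10² m².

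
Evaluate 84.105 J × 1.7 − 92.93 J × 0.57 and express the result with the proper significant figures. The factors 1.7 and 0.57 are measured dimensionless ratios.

84.105 × 1.7 = 142.9785 → 1.4 × 10² J (2 s.f., last digit at the 10^1 place).
92.93 × 0.57 = 52.9701 → 53 J (2 s.f., last digit at the 10^0 place).
Difference: 90.0084 J; keep the coarser place, 10^1.
Result: 9 × 10¹ J.

9 × 10¹ J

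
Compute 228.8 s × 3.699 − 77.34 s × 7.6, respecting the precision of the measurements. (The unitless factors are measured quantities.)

2.6 × 10² s

228.8 × 3.699 = 846.3312 → 846.3 s (4 s.f., last digit at the 10^-1 place).
77.34 × 7.6 = 587.784 → 5.9 × 10² s (2 s.f., last digit at the 10^1 place).
Difference: 258.5472 s; keep the coarser place, 10^1.
Result: 2.6 × 10² s.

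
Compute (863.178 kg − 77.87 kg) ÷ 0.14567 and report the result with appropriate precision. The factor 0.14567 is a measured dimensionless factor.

5391.0 kg

863.178 kg − 77.87 kg = 785.308 kg; the difference is limited to 2 decimal places (5 s.f.).
Carrying full precision, 785.308 ÷ 0.14567 = 5391.00707078… kg; 0.14567 has 5 s.f., so the result keeps min(5, 5) = 5 s.f.
Rounded to 5 significant figures: 5391.0 kg.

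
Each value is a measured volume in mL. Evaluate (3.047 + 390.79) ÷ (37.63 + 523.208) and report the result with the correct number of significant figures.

0.70223

3.047 + 390.79 = 393.837, limited to 2 d.p. → 5 s.f.; 37.63 + 523.208 = 560.838, limited to 2 d.p. → 5 s.f.
Carrying full precision, 393.837 ÷ 560.838 = 0.702229520824…; keep min(5, 5) = 5 s.f.
Rounded to 5 significant figures: 0.70223.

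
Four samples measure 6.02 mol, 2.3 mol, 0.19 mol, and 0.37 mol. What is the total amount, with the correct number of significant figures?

8.9 mol

6.02 mol + 2.3 mol + 0.19 mol + 0.37 mol = 8.88 mol.
Addition/subtraction keeps the fewest decimal places: 6.02 → 2 decimal places, 2.3 → 1 decimal place, 0.19 → 2 decimal places, 0.37 → 2 decimal places; limit is 1.
Rounded to 1 decimal place: 8.9 mol.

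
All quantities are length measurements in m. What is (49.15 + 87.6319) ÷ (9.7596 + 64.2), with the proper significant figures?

49.15 + 87.6319 = 136.7819, limited to 2 d.p. → 5 s.f.; 9.7596 + 64.2 = 73.9596, limited to 1 d.p. → 3 s.f.
Carrying full precision, 136.7819 ÷ 73.9596 = 1.84941373398…; keep min(5, 3) = 3 s.f.
Rounded to 3 significant figures: 1.85.

1.85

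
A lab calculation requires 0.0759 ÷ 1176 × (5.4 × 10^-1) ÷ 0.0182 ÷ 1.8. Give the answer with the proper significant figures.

1.1 × 10^-3

0.0759 ÷ 1176 × (5.4 × 10^-1) ÷ 0.0182 ÷ 1.8 = 0.00106385960978…
Multiplication/division keeps the fewest significant figures: 0.0759 → 3 s.f., 1176 → 4 s.f., 5.4 × 10^-1 → 2 s.f., 0.0182 → 3 s.f., 1.8 → 2 s.f.; limit is 2.
Rounded to 2 significant figures: 1.1 × 10^-3.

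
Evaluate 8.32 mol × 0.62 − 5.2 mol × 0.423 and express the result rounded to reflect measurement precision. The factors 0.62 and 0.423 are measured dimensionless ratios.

8.32 × 0.62 = 5.1584 → 5.2 mol (2 s.f., last digit at the 10^-1 place).
5.2 × 0.423 = 2.1996 → 2.2 mol (2 s.f., last digit at the 10^-1 place).
Difference: 2.9588 mol; keep the coarser place, 10^-1.
Result: 3.0 mol.

3.0 mol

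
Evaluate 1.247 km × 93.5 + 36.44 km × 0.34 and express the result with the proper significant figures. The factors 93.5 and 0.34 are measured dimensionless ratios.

129 km

1.247 × 93.5 = 116.5945 → 117 km (3 s.f., last digit at the 10^0 place).
36.44 × 0.34 = 12.3896 → 12 km (2 s.f., last digit at the 10^0 place).
Sum: 128.9841 km; keep the coarser place, 10^0.
Result: 129 km.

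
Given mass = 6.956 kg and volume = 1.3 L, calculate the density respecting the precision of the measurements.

density = 6.956 kg ÷ 1.3 L = 5.35076923077… kg/L.
6.956 has 4 significant figures; 1.3 has 2.
Division/multiplication keeps the fewest: 2 significant figures.
Rounded: 5.4 kg/L.

5.4 kg/L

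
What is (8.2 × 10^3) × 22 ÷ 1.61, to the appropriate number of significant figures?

1.1 × 10^5

(8.2 × 10^3) × 22 ÷ 1.61 = 112049.689441…
Multiplication/division keeps the fewest significant figures: 8.2 × 10^3 → 2 s.f., 22 → 2 s.f., 1.61 → 3 s.f.; limit is 2.
Rounded to 2 significant figures: 1.1 × 10^5.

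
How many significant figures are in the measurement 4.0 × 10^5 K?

2

4.0 × 10^5: in scientific notation every digit of the coefficient is significant.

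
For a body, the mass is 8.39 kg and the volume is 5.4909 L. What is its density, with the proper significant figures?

1.53 kg/L

density = 8.39 kg ÷ 5.4909 L = 1.52798266222… kg/L.
8.39 has 3 significant figures; 5.4909 has 5.
Division/multiplication keeps the fewest: 3 significant figures.
Rounded: 1.53 kg/L.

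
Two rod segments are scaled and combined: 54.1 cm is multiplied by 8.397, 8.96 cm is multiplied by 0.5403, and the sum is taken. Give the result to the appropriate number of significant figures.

54.1 × 8.397 = 454.2777 → 454 cm (3 s.f., last digit at the 10^0 place).
8.96 × 0.5403 = 4.841088 → 4.84 cm (3 s.f., last digit at the 10^-2 place).
Sum: 459.118788 cm; keep the coarser place, 10^0.
Result: 459 cm.

459 cm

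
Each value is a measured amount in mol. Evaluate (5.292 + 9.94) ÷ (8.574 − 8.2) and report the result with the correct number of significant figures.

4 × 10¹

5.292 + 9.94 = 15.232, limited to 2 d.p. → 4 s.f.; 8.574 − 8.2 = 0.374, limited to 1 d.p. → 1 s.f.
Carrying full precision, 15.232 ÷ 0.374 = 40.7272727273…; keep min(4, 1) = 1 s.f.
Rounded to 1 significant figure: 4 × 10¹.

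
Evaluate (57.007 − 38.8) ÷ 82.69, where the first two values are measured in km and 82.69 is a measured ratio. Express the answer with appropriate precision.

57.007 km − 38.8 km = 18.207 km; the difference is limited to 1 decimal place (3 s.f.).
Carrying full precision, 18.207 ÷ 82.69 = 0.220183819083… km; 82.69 has 4 s.f., so the result keeps min(3, 4) = 3 s.f.
Rounded to 3 significant figures: 0.220 km.

0.220 km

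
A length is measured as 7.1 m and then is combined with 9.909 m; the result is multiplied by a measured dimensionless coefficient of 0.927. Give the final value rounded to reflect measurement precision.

7.1 m + 9.909 m = 17.009 m; the sum is limited to 1 decimal place (3 s.f.).
Carrying full precision, 17.009 × 0.927 = 15.767343 m; 0.927 has 3 s.f., so the result keeps min(3, 3) = 3 s.f.
Rounded to 3 significant figures: 15.8 m.

15.8 m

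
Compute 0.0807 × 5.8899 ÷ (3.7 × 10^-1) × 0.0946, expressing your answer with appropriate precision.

0.0807 × 5.8899 ÷ (3.7 × 10^-1) × 0.0946 = 0.121526465886…
Multiplication/division keeps the fewest significant figures: 0.0807 → 3 s.f., 5.8899 → 5 s.f., 3.7 × 10^-1 → 2 s.f., 0.0946 → 3 s.f.; limit is 2.
Rounded to 2 significant figures: 0.12.

0.12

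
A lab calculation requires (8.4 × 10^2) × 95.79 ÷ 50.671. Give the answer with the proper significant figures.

1.6 × 10^3

(8.4 × 10^2) × 95.79 ÷ 50.671 = 1587.96155592…
Multiplication/division keeps the fewest significant figures: 8.4 × 10^2 → 2 s.f., 95.79 → 4 s.f., 50.671 → 5 s.f.; limit is 2.
Rounded to 2 significant figures: 1.6 × 10^3.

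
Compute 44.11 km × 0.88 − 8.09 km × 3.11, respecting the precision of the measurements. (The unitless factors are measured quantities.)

14 km

44.11 × 0.88 = 38.8168 → 39 km (2 s.f., last digit at the 10^0 place).
8.09 × 3.11 = 25.1599 → 25.2 km (3 s.f., last digit at the 10^-1 place).
Difference: 13.6569 km; keep the coarser place, 10^0.
Result: 14 km.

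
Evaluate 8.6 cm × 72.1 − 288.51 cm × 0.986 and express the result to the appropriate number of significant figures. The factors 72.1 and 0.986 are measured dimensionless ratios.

3.4 × 10² cm

8.6 × 72.1 = 620.06 → 6.2 × 10² cm (2 s.f., last digit at the 10^1 place).
288.51 × 0.986 = 284.47086 → 284 cm (3 s.f., last digit at the 10^0 place).
Difference: 335.58914 cm; keep the coarser place, 10^1.
Result: 3.4 × 10² cm.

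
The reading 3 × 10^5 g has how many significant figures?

1

3 × 10^5: in scientific notation every digit of the coefficient is significant.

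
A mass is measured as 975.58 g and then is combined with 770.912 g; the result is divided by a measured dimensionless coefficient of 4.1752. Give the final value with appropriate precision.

418.30 g

975.58 g + 770.912 g = 1746.492 g; the sum is limited to 2 decimal places (6 s.f.).
Carrying full precision, 1746.492 ÷ 4.1752 = 418.301398735… g; 4.1752 has 5 s.f., so the result keeps min(6, 5) = 5 s.f.
Rounded to 5 significant figures: 418.30 g.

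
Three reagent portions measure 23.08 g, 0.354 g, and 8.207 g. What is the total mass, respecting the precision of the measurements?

31.64 g

23.08 g + 0.354 g + 8.207 g = 31.641 g.
Addition/subtraction keeps the fewest decimal places: 23.08 → 2 decimal places, 0.354 → 3 decimal places, 8.207 → 3 decimal places; limit is 2.
Rounded to 2 decimal places: 31.64 g.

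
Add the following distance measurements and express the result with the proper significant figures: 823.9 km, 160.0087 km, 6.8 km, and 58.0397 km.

823.9 km + 160.0087 km + 6.8 km + 58.0397 km = 1048.7484 km.
Addition/subtraction keeps the fewest decimal places: 823.9 → 1 decimal place, 160.0087 → 4 decimal places, 6.8 → 1 decimal place, 58.0397 → 4 decimal places; limit is 1.
Rounded to 1 decimal place: 1048.7 km.

1048.7 km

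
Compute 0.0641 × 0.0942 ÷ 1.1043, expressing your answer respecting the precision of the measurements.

0.0641 × 0.0942 ÷ 1.1043 = 0.00546791632709…
Multiplication/division keeps the fewest significant figures: 0.0641 → 3 s.f., 0.0942 → 3 s.f., 1.1043 → 5 s.f.; limit is 3.
Rounded to 3 significant figures: 0.00547.

0.00547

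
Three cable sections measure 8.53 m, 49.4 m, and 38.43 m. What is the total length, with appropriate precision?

96.4 m

8.53 m + 49.4 m + 38.43 m = 96.36 m.
Addition/subtraction keeps the fewest decimal places: 8.53 → 2 decimal places, 49.4 → 1 decimal place, 38.43 → 2 decimal places; limit is 1.
Rounded to 1 decimal place: 96.4 m.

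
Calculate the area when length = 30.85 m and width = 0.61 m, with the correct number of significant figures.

area = 30.85 m × 0.61 m = 18.8185 m².
30.85 has 4 significant figures; 0.61 has 2.
Division/multiplication keeps the fewest: 2 significant figures.
Rounded: 19 m².

19 m²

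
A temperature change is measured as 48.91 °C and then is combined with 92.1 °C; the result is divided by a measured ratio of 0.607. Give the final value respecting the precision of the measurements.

2.32 × 10^2 °C

48.91 °C + 92.1 °C = 141.01 °C; the sum is limited to 1 decimal place (4 s.f.).
Carrying full precision, 141.01 ÷ 0.607 = 232.306425041… °C; 0.607 has 3 s.f., so the result keeps min(4, 3) = 3 s.f.
Rounded to 3 significant figures: 2.32 × 10^2 °C.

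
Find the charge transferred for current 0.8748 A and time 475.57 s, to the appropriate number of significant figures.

416.0 C

charge transferred = 0.8748 A × 475.57 s = 416.028636 C.
0.8748 has 4 significant figures; 475.57 has 5.
Division/multiplication keeps the fewest: 4 significant figures.
Rounded: 416.0 C.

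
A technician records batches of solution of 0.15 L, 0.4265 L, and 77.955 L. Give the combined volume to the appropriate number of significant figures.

78.53 L

0.15 L + 0.4265 L + 77.955 L = 78.5315 L.
Addition/subtraction keeps the fewest decimal places: 0.15 → 2 decimal places, 0.4265 → 4 decimal places, 77.955 → 3 decimal places; limit is 2.
Rounded to 2 decimal places: 78.53 L.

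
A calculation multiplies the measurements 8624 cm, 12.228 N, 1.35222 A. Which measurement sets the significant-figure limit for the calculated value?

8624 cm

8624 cm → 4 s.f.; 12.228 N → 5 s.f.; 1.35222 A → 6 s.f.
The fewest is 4 significant figures, from 8624 cm.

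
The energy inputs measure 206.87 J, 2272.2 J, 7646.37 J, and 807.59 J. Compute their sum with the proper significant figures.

206.87 J + 2272.2 J + 7646.37 J + 807.59 J = 10933.03 J.
Addition/subtraction keeps the fewest decimal places: 206.87 → 2 decimal places, 2272.2 → 1 decimal place, 7646.37 → 2 decimal places, 807.59 → 2 decimal places; limit is 1.
Rounded to 1 decimal place: 1.09330 × 10^4 J.

1.09330 × 10^4 J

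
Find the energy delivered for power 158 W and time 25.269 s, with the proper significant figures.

energy delivered = 158 W × 25.269 s = 3992.502 J.
158 has 3 significant figures; 25.269 has 5.
Division/multiplication keeps the fewest: 3 significant figures.
Rounded: 3.99 × 10³ J.

3.99 × 10³ J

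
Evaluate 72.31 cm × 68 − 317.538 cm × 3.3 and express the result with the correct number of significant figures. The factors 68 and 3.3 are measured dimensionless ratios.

72.31 × 68 = 4917.08 → 4.9 × 10^3 cm (2 s.f., last digit at the 10^2 place).
317.538 × 3.3 = 1047.8754 → 1.0 × 10^3 cm (2 s.f., last digit at the 10^2 place).
Difference: 3869.2046 cm; keep the coarser place, 10^2.
Result: 3.9 × 10^3 cm.

3.9 × 10^3 cm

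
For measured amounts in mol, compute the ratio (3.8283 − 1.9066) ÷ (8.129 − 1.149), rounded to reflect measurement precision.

0.2753

3.8283 − 1.9066 = 1.9217, limited to 4 d.p. → 5 s.f.; 8.129 − 1.149 = 6.980, limited to 3 d.p. → 4 s.f.
Carrying full precision, 1.9217 ÷ 6.980 = 0.275315186246…; keep min(5, 4) = 4 s.f.
Rounded to 4 significant figures: 0.2753.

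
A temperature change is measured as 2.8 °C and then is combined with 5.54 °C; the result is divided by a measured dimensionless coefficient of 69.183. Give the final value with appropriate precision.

0.12 °C

2.8 °C + 5.54 °C = 8.34 °C; the sum is limited to 1 decimal place (2 s.f.).
Carrying full precision, 8.34 ÷ 69.183 = 0.12054984606… °C; 69.183 has 5 s.f., so the result keeps min(2, 5) = 2 s.f.
Rounded to 2 significant figures: 0.12 °C.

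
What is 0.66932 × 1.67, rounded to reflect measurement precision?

1.12

0.66932 × 1.67 = 1.1177644
Multiplication/division keeps the fewest significant figures: 0.66932 → 5 s.f., 1.67 → 3 s.f.; limit is 3.
Rounded to 3 significant figures: 1.12.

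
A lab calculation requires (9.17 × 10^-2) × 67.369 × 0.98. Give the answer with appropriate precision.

6.1

(9.17 × 10^-2) × 67.369 × 0.98 = 6.054182554
Multiplication/division keeps the fewest significant figures: 9.17 × 10^-2 → 3 s.f., 67.369 → 5 s.f., 0.98 → 2 s.f.; limit is 2.
Rounded to 2 significant figures: 6.1.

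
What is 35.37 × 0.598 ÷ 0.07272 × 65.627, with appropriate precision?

1.91 × 10^4

35.37 × 0.598 ÷ 0.07272 × 65.627 = 19088.197745…
Multiplication/division keeps the fewest significant figures: 35.37 → 4 s.f., 0.598 → 3 s.f., 0.07272 → 4 s.f., 65.627 → 5 s.f.; limit is 3.
Rounded to 3 significant figures: 1.91 × 10^4.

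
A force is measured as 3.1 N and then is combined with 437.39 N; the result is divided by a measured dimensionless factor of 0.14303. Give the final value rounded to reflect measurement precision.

3080. N

3.1 N + 437.39 N = 440.49 N; the sum is limited to 1 decimal place (4 s.f.).
Carrying full precision, 440.49 ÷ 0.14303 = 3079.70355869… N; 0.14303 has 5 s.f., so the result keeps min(4, 5) = 4 s.f.
Rounded to 4 significant figures: 3080. N.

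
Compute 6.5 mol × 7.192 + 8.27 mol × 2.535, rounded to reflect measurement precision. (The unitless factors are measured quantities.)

6.5 × 7.192 = 46.748 → 47 mol (2 s.f., last digit at the 10^0 place).
8.27 × 2.535 = 20.96445 → 21.0 mol (3 s.f., last digit at the 10^-1 place).
Sum: 67.71245 mol; keep the coarser place, 10^0.
Result: 68 mol.

68 mol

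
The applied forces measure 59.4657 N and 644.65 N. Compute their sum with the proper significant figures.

7.0412 × 10² N

59.4657 N + 644.65 N = 704.1157 N.
Addition/subtraction keeps the fewest decimal places: 59.4657 → 4 decimal places, 644.65 → 2 decimal places; limit is 2.
Rounded to 2 decimal places: 7.0412 × 10² N.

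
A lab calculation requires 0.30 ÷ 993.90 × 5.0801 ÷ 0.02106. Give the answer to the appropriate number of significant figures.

0.30 ÷ 993.90 × 5.0801 ÷ 0.02106 = 0.072810239326…
Multiplication/division keeps the fewest significant figures: 0.30 → 2 s.f., 993.90 → 5 s.f., 5.0801 → 5 s.f., 0.02106 → 4 s.f.; limit is 2.
Rounded to 2 significant figures: 0.073.

0.073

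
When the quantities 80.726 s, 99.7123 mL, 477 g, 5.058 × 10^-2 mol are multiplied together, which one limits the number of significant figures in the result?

477 g

80.726 s → 5 s.f.; 99.7123 mL → 6 s.f.; 477 g → 3 s.f.; 5.058 × 10^-2 mol → 4 s.f.
The fewest is 3 significant figures, from 477 g.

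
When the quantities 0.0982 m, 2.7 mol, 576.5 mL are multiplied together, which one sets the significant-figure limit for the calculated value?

0.0982 m → 3 s.f.; 2.7 mol → 2 s.f.; 576.5 mL → 4 s.f.
The fewest is 2 significant figures, from 2.7 mol.

2.7 mol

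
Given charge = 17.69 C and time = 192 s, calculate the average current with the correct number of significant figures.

average current = 17.69 C ÷ 192 s = 0.0921354166667… A.
17.69 has 4 significant figures; 192 has 3.
Division/multiplication keeps the fewest: 3 significant figures.
Rounded: 9.21 × 10^-2 A.

9.21 × 10^-2 A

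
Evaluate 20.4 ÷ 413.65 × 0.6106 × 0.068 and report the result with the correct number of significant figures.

20.4 ÷ 413.65 × 0.6106 × 0.068 = 0.00204768359724…
Multiplication/division keeps the fewest significant figures: 20.4 → 3 s.f., 413.65 → 5 s.f., 0.6106 → 4 s.f., 0.068 → 2 s.f.; limit is 2.
Rounded to 2 significant figures: 0.0020.

0.0020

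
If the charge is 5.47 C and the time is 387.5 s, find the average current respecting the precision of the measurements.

0.0141 A

average current = 5.47 C ÷ 387.5 s = 0.0141161290323… A.
5.47 has 3 significant figures; 387.5 has 4.
Division/multiplication keeps the fewest: 3 significant figures.
Rounded: 0.0141 A.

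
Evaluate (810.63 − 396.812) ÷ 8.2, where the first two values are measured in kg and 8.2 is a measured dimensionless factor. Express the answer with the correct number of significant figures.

50. kg

810.63 kg − 396.812 kg = 413.818 kg; the difference is limited to 2 decimal places (5 s.f.).
Carrying full precision, 413.818 ÷ 8.2 = 50.4656097561… kg; 8.2 has 2 s.f., so the result keeps min(5, 2) = 2 s.f.
Rounded to 2 significant figures: 50. kg.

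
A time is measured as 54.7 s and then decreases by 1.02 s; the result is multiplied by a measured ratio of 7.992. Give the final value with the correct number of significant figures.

54.7 s − 1.02 s = 53.68 s; the difference is limited to 1 decimal place (3 s.f.).
Carrying full precision, 53.68 × 7.992 = 429.01056 s; 7.992 has 4 s.f., so the result keeps min(3, 4) = 3 s.f.
Rounded to 3 significant figures: 429 s.

429 s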